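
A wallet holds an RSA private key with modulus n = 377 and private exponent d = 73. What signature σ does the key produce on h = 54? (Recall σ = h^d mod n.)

Squares mod 377: h^1≡54, h^2≡277, h^4≡198, h^8≡373, h^16≡16, h^32≡256, h^64≡315
73 = 64 + 8 + 1, so h^73 ≡ 315·373·54 ≡ 197 (mod 377)

197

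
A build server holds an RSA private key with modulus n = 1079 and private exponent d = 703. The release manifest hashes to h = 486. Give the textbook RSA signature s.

190

h^2 ≡ 486^2 = 236196 ≡ 974
h^4 ≡ 974^2 = 948676 ≡ 235
h^8 ≡ 235^2 = 55225 ≡ 196
h^16 ≡ 196^2 = 38416 ≡ 651
h^32 ≡ 651^2 = 423801 ≡ 833
h^64 ≡ 833^2 = 693889 ≡ 92
h^128 ≡ 92^2 = 8464 ≡ 911
h^256 ≡ 911^2 = 829921 ≡ 170
h^512 ≡ 170^2 = 28900 ≡ 846
703 = 512 + 128 + 32 + 16 + 8 + 4 + 2 + 1, so h^703 ≡ 846·911·833·651·196·235·974·486 ≡ 190 (mod 1079)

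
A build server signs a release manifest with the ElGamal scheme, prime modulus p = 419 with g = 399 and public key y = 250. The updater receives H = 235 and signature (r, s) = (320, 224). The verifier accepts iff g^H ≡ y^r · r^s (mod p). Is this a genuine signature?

Left side g^H mod p:
399^2 = 159201 ≡ 400
399^4 ≡ 400^2 = 160000 ≡ 361
399^8 ≡ 361^2 = 130321 ≡ 12
399^16 ≡ 12^2 = 144
399^32 ≡ 144^2 = 20736 ≡ 205
399^64 ≡ 205^2 = 42025 ≡ 125
399^128 ≡ 125^2 = 15625 ≡ 122
235 = 128 + 64 + 32 + 8 + 2 + 1, so 399^235 ≡ 122·125·205·12·400·399 ≡ 150 (mod 419)
Right side y^r · r^s mod p:
250^2 = 62500 ≡ 69
250^4 ≡ 69^2 = 4761 ≡ 152
250^8 ≡ 152^2 = 23104 ≡ 59
250^16 ≡ 59^2 = 3481 ≡ 129
250^32 ≡ 129^2 = 16641 ≡ 300
250^64 ≡ 300^2 = 90000 ≡ 334
250^128 ≡ 334^2 = 111556 ≡ 102
250^256 ≡ 102^2 = 10404 ≡ 348
320 = 256 + 64, so 250^320 ≡ 348·334 ≡ 169 (mod 419)
320^2 = 102400 ≡ 164
320^4 ≡ 164^2 = 26896 ≡ 80
320^8 ≡ 80^2 = 6400 ≡ 115
320^16 ≡ 115^2 = 13225 ≡ 236
320^32 ≡ 236^2 = 55696 ≡ 388
320^64 ≡ 388^2 = 150544 ≡ 123
320^128 ≡ 123^2 = 15129 ≡ 45
224 = 128 + 64 + 32, so 320^224 ≡ 45·123·388 ≡ 205 (mod 419)
169·205 = 34645 ≡ 287 (mod 419)
150 ≠ 287, so verification fails.

forged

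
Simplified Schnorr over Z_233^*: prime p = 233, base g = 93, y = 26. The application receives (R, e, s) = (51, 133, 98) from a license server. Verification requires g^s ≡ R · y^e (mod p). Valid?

g^s mod p:
Squares mod 233: 93^1≡93, 93^2≡28, 93^4≡85, 93^8≡2, 93^16≡4, 93^32≡16, 93^64≡23
98 = 64 + 32 + 2, so 93^98 ≡ 23·16·28 ≡ 52 (mod 233)
R · y^e mod p:
Squares mod 233: 26^1≡26, 26^2≡210, 26^4≡63, 26^8≡8, 26^16≡64, 26^32≡135, 26^64≡51, 26^128≡38
133 = 128 + 4 + 1, so 26^133 ≡ 38·63·26 ≡ 33 (mod 233)
51·33 = 1683 ≡ 52 (mod 233)
52 ≡ 52 (mod 233); signature holds.

yes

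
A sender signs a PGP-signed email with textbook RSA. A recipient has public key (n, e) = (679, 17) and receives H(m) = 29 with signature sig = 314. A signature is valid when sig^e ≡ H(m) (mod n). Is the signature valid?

invalid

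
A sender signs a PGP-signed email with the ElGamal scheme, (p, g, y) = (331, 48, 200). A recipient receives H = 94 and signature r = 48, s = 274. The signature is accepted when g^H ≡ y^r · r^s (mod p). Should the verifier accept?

Left side g^H mod p:
48^94 mod 331 = 132
Right side y^r · r^s mod p:
200^48 mod 331 = 180
48^274 mod 331 = 89
180·89 = 16020 ≡ 132 (mod 331)
132 ≡ 132 (mod 331), so the signature is genuine.

accept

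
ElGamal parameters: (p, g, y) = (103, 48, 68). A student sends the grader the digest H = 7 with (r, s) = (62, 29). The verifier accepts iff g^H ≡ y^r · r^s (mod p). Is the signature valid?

valid

Left side g^H mod p:
48^7 mod 103 = 43
Right side y^r · r^s mod p:
68^62 mod 103 = 7
62^29 mod 103 = 65
7·65 = 455 ≡ 43 (mod 103)
43 ≡ 43 (mod 103), so the signature is genuine.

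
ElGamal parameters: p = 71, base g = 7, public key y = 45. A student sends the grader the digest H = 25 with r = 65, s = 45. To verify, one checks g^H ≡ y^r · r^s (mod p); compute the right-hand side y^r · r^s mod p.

45^65 mod 71 = 37
65^45 mod 71 = 51
y^r · r^s ≡ 37·51 = 1887 ≡ 41 (mod 71)

41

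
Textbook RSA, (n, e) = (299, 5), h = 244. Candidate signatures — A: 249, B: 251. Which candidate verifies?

Candidate A: 249^5 mod 299 = 149
Candidate B: 251^5 mod 299 = 244
  → matches h = 244

B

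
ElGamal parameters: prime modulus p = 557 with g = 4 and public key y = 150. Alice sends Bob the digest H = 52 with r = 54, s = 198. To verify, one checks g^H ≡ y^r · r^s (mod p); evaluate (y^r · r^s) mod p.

407

150^2 = 22500 ≡ 220
150^4 ≡ 220^2 = 48400 ≡ 498
150^8 ≡ 498^2 = 248004 ≡ 139
150^16 ≡ 139^2 = 19321 ≡ 383
150^32 ≡ 383^2 = 146689 ≡ 198
54 = 32 + 16 + 4 + 2, so 150^54 ≡ 198·383·498·220 ≡ 67 (mod 557)
54^2 = 2916 ≡ 131
54^4 ≡ 131^2 = 17161 ≡ 451
54^8 ≡ 451^2 = 203401 ≡ 96
54^16 ≡ 96^2 = 9216 ≡ 304
54^32 ≡ 304^2 = 92416 ≡ 511
54^64 ≡ 511^2 = 261121 ≡ 445
54^128 ≡ 445^2 = 198025 ≡ 290
198 = 128 + 64 + 4 + 2, so 54^198 ≡ 290·445·451·131 ≡ 455 (mod 557)
y^r · r^s ≡ 67·455 = 30485 ≡ 407 (mod 557)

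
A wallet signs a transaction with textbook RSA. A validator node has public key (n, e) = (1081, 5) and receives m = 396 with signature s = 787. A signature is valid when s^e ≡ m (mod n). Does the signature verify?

s^5 mod 1081 = 503
The recovered value 503 does not match the digest 396.

does not verify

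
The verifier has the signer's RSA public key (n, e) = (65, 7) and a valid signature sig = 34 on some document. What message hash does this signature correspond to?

44

sig^2 ≡ 34^2 = 1156 ≡ 51
sig^4 ≡ 51^2 = 2601 ≡ 1
7 = 4 + 2 + 1, so sig^7 ≡ 1·51·34 ≡ 44 (mod 65)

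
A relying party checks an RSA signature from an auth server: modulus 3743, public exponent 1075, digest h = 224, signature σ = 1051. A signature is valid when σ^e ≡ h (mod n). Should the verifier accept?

Squares mod 3743: σ^1≡1051, σ^2≡416, σ^4≡878, σ^8≡3569, σ^16≡332, σ^32≡1677, σ^64≡1336, σ^128≡3228, σ^256≡3215, σ^512≡1802, σ^1024≡2023
1075 = 1024 + 32 + 16 + 2 + 1, so σ^1075 ≡ 2023·1677·332·416·1051 ≡ 3519 (mod 3743)
σ^1075 mod 3743 = 3519, but h = 224.

reject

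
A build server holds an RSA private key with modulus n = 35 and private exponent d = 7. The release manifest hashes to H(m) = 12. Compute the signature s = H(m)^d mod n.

33

Squares mod 35: (H(m))^1≡12, (H(m))^2≡4, (H(m))^4≡16
7 = 4 + 2 + 1, so (H(m))^7 ≡ 16·4·12 ≡ 33 (mod 35)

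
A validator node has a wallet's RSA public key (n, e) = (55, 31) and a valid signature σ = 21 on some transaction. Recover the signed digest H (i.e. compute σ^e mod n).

σ^2 ≡ 21^2 = 441 ≡ 1
σ^4 ≡ 1^2 = 1
σ^8 ≡ 1^2 = 1
σ^16 ≡ 1^2 = 1
31 = 16 + 8 + 4 + 2 + 1, so σ^31 ≡ 1·1·1·1·21 ≡ 21 (mod 55)

21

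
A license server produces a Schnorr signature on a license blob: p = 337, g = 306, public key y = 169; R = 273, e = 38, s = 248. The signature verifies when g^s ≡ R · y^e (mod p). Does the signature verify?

g^s mod p:
Squares mod 337: 306^1≡306, 306^2≡287, 306^4≡141, 306^8≡335, 306^16≡4, 306^32≡16, 306^64≡256, 306^128≡158
248 = 128 + 64 + 32 + 16 + 8, so 306^248 ≡ 158·256·16·4·335 ≡ 324 (mod 337)
R · y^e mod p:
Squares mod 337: 169^1≡169, 169^2≡253, 169^4≡316, 169^8≡104, 169^16≡32, 169^32≡13
38 = 32 + 4 + 2, so 169^38 ≡ 13·316·253 ≡ 16 (mod 337)
273·16 = 4368 ≡ 324 (mod 337)
324 ≡ 324 (mod 337); signature holds.

verifies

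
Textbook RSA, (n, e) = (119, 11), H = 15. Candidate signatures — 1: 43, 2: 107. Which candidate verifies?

1

Candidate 1: Squares mod 119: 43^1≡43, 43^2≡64, 43^4≡50, 43^8≡1; 11 = 8 + 2 + 1, so 43^11 ≡ 1·64·43 ≡ 15 (mod 119)
  → matches H = 15
Candidate 2: Squares mod 119: 107^1≡107, 107^2≡25, 107^4≡30, 107^8≡67; 11 = 8 + 2 + 1, so 107^11 ≡ 67·25·107 ≡ 11 (mod 119)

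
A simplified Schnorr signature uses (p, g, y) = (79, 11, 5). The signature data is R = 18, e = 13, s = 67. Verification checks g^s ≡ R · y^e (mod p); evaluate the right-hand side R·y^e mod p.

19

5^2 = 25
5^4 ≡ 25^2 = 625 ≡ 72
5^8 ≡ 72^2 = 5184 ≡ 49
13 = 8 + 4 + 1, so 5^13 ≡ 49·72·5 ≡ 23 (mod 79)
R · y^e ≡ 18·23 = 414 ≡ 19 (mod 79)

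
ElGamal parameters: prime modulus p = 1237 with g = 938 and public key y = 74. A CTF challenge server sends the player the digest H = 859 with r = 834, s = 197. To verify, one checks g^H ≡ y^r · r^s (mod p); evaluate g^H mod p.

240

938^2 = 879844 ≡ 337
938^4 ≡ 337^2 = 113569 ≡ 1002
938^8 ≡ 1002^2 = 1004004 ≡ 797
938^16 ≡ 797^2 = 635209 ≡ 628
938^32 ≡ 628^2 = 394384 ≡ 1018
938^64 ≡ 1018^2 = 1036324 ≡ 955
938^128 ≡ 955^2 = 912025 ≡ 356
938^256 ≡ 356^2 = 126736 ≡ 562
938^512 ≡ 562^2 = 315844 ≡ 409
859 = 512 + 256 + 64 + 16 + 8 + 2 + 1, so 938^859 ≡ 409·562·955·628·797·337·938 ≡ 240 (mod 1237)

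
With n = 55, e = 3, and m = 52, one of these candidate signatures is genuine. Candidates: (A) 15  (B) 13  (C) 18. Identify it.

Candidate A: Squares mod 55: 15^1≡15, 15^2≡5; 3 = 2 + 1, so 15^3 ≡ 5·15 ≡ 20 (mod 55)
Candidate B: Squares mod 55: 13^1≡13, 13^2≡4; 3 = 2 + 1, so 13^3 ≡ 4·13 ≡ 52 (mod 55)
  → matches m = 52
Candidate C: Squares mod 55: 18^1≡18, 18^2≡49; 3 = 2 + 1, so 18^3 ≡ 49·18 ≡ 2 (mod 55)

B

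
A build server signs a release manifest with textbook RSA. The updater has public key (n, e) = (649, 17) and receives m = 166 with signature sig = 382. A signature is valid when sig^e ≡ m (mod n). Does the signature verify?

does not verify

Squares mod 649: sig^1≡382, sig^2≡548, sig^4≡466, sig^8≡390, sig^16≡234
17 = 16 + 1, so sig^17 ≡ 234·382 ≡ 475 (mod 649)
475 ≠ 166, so verification fails.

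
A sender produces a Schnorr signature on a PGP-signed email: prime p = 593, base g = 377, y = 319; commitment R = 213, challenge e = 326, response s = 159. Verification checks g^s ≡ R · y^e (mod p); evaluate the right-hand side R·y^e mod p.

176

319^2 = 101761 ≡ 358
319^4 ≡ 358^2 = 128164 ≡ 76
319^8 ≡ 76^2 = 5776 ≡ 439
319^16 ≡ 439^2 = 192721 ≡ 589
319^32 ≡ 589^2 = 346921 ≡ 16
319^64 ≡ 16^2 = 256
319^128 ≡ 256^2 = 65536 ≡ 306
319^256 ≡ 306^2 = 93636 ≡ 535
326 = 256 + 64 + 4 + 2, so 319^326 ≡ 535·256·76·358 ≡ 424 (mod 593)
R · y^e ≡ 213·424 = 90312 ≡ 176 (mod 593)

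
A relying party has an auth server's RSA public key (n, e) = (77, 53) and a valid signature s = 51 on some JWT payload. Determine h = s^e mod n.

Squares mod 77: s^1≡51, s^2≡60, s^4≡58, s^8≡53, s^16≡37, s^32≡60
53 = 32 + 16 + 4 + 1, so s^53 ≡ 60·37·58·51 ≡ 46 (mod 77)

46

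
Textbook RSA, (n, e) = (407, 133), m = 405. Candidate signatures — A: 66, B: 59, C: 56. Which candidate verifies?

B

Candidate A: Squares mod 407: 66^1≡66, 66^2≡286, 66^4≡396, 66^8≡121, 66^16≡396, 66^32≡121, 66^64≡396, 66^128≡121; 133 = 128 + 4 + 1, so 66^133 ≡ 121·396·66 ≡ 66 (mod 407)
Candidate B: Squares mod 407: 59^1≡59, 59^2≡225, 59^4≡157, 59^8≡229, 59^16≡345, 59^32≡181, 59^64≡201, 59^128≡108; 133 = 128 + 4 + 1, so 59^133 ≡ 108·157·59 ≡ 405 (mod 407)
  → matches m = 405
Candidate C: Squares mod 407: 56^1≡56, 56^2≡287, 56^4≡155, 56^8≡12, 56^16≡144, 56^32≡386, 56^64≡34, 56^128≡342; 133 = 128 + 4 + 1, so 56^133 ≡ 342·155·56 ≡ 309 (mod 407)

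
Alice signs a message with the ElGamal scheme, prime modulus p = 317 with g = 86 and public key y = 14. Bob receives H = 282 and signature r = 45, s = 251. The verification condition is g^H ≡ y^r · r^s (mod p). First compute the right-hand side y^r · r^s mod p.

136

Squares mod 317: 14^1≡14, 14^2≡196, 14^4≡59, 14^8≡311, 14^16≡36, 14^32≡28
45 = 32 + 8 + 4 + 1, so 14^45 ≡ 28·311·59·14 ≡ 78 (mod 317)
Squares mod 317: 45^1≡45, 45^2≡123, 45^4≡230, 45^8≡278, 45^16≡253, 45^32≡292, 45^64≡308, 45^128≡81
251 = 128 + 64 + 32 + 16 + 8 + 2 + 1, so 45^251 ≡ 81·308·292·253·278·123·45 ≡ 18 (mod 317)
y^r · r^s ≡ 78·18 = 1404 ≡ 136 (mod 317)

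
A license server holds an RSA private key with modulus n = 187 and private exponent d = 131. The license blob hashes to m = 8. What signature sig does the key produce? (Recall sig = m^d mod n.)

19

m^131 mod 187 = 19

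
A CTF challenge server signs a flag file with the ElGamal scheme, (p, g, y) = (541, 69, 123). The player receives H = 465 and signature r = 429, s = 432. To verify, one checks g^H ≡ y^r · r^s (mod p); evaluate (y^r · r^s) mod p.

312

123^429 mod 541 = 400
429^432 mod 541 = 228
y^r · r^s ≡ 400·228 = 91200 ≡ 312 (mod 541)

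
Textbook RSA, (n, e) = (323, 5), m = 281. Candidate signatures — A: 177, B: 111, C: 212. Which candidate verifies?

Candidate A: Squares mod 323: 177^1≡177, 177^2≡321, 177^4≡4; 5 = 4 + 1, so 177^5 ≡ 4·177 ≡ 62 (mod 323)
Candidate B: Squares mod 323: 111^1≡111, 111^2≡47, 111^4≡271; 5 = 4 + 1, so 111^5 ≡ 271·111 ≡ 42 (mod 323)
Candidate C: Squares mod 323: 212^1≡212, 212^2≡47, 212^4≡271; 5 = 4 + 1, so 212^5 ≡ 271·212 ≡ 281 (mod 323)
  → matches m = 281

C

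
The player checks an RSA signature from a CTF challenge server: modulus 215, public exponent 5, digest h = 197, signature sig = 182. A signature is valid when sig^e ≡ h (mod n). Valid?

sig^5 mod 215 = 197
sig^5 mod 215 = 197 matches h.

yes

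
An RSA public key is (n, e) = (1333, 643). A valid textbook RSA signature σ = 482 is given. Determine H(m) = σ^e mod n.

1305

σ^2 ≡ 482^2 = 232324 ≡ 382
σ^4 ≡ 382^2 = 145924 ≡ 627
σ^8 ≡ 627^2 = 393129 ≡ 1227
σ^16 ≡ 1227^2 = 1505529 ≡ 572
σ^32 ≡ 572^2 = 327184 ≡ 599
σ^64 ≡ 599^2 = 358801 ≡ 224
σ^128 ≡ 224^2 = 50176 ≡ 855
σ^256 ≡ 855^2 = 731025 ≡ 541
σ^512 ≡ 541^2 = 292681 ≡ 754
643 = 512 + 128 + 2 + 1, so σ^643 ≡ 754·855·382·482 ≡ 1305 (mod 1333)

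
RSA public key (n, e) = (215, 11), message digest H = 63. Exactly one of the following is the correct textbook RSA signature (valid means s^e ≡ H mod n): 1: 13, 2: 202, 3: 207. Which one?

Candidate 1: Squares mod 215: 13^1≡13, 13^2≡169, 13^4≡181, 13^8≡81; 11 = 8 + 2 + 1, so 13^11 ≡ 81·169·13 ≡ 152 (mod 215)
Candidate 2: Squares mod 215: 202^1≡202, 202^2≡169, 202^4≡181, 202^8≡81; 11 = 8 + 2 + 1, so 202^11 ≡ 81·169·202 ≡ 63 (mod 215)
  → matches H = 63
Candidate 3: Squares mod 215: 207^1≡207, 207^2≡64, 207^4≡11, 207^8≡121; 11 = 8 + 2 + 1, so 207^11 ≡ 121·64·207 ≡ 183 (mod 215)

2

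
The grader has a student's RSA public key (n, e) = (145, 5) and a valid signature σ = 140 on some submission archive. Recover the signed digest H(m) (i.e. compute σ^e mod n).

σ^2 ≡ 140^2 = 19600 ≡ 25
σ^4 ≡ 25^2 = 625 ≡ 45
5 = 4 + 1, so σ^5 ≡ 45·140 ≡ 65 (mod 145)

65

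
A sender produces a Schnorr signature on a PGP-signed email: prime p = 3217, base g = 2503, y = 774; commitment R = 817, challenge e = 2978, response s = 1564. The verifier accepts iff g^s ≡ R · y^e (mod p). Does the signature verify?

g^s mod p:
Squares mod 3217: 2503^1≡2503, 2503^2≡1510, 2503^4≡2464, 2503^8≡817, 2503^16≡1570, 2503^32≡678, 2503^64≡2870, 2503^128≡1380, 2503^256≡3153, 2503^512≡879, 2503^1024≡561
1564 = 1024 + 512 + 16 + 8 + 4, so 2503^1564 ≡ 561·879·1570·817·2464 ≡ 2211 (mod 3217)
R · y^e mod p:
Squares mod 3217: 774^1≡774, 774^2≡714, 774^4≡1510, 774^8≡2464, 774^16≡817, 774^32≡1570, 774^64≡678, 774^128≡2870, 774^256≡1380, 774^512≡3153, 774^1024≡879, 774^2048≡561
2978 = 2048 + 512 + 256 + 128 + 32 + 2, so 774^2978 ≡ 561·3153·1380·2870·1570·714 ≡ 2255 (mod 3217)
817·2255 = 1842335 ≡ 2211 (mod 3217)
2211 ≡ 2211 (mod 3217); signature holds.

verifies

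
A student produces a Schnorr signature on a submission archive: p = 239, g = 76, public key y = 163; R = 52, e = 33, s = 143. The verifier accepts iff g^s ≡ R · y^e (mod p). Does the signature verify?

g^s mod p:
76^143 mod 239 = 111
R · y^e mod p:
163^33 mod 239 = 22
52·22 = 1144 ≡ 188 (mod 239)
111 ≠ 188; the check fails.

does not verify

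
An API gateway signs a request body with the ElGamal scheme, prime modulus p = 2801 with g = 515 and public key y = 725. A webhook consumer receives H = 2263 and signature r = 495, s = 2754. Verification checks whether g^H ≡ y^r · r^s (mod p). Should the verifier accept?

accept

Left side g^H mod p:
515^2 = 265225 ≡ 1931
515^4 ≡ 1931^2 = 3728761 ≡ 630
515^8 ≡ 630^2 = 396900 ≡ 1959
515^16 ≡ 1959^2 = 3837681 ≡ 311
515^32 ≡ 311^2 = 96721 ≡ 1487
515^64 ≡ 1487^2 = 2211169 ≡ 1180
515^128 ≡ 1180^2 = 1392400 ≡ 303
515^256 ≡ 303^2 = 91809 ≡ 2177
515^512 ≡ 2177^2 = 4739329 ≡ 37
515^1024 ≡ 37^2 = 1369
515^2048 ≡ 1369^2 = 1874161 ≡ 292
2263 = 2048 + 128 + 64 + 16 + 4 + 2 + 1, so 515^2263 ≡ 292·303·1180·311·630·1931·515 ≡ 1439 (mod 2801)
Right side y^r · r^s mod p:
725^2 = 525625 ≡ 1838
725^4 ≡ 1838^2 = 3378244 ≡ 238
725^8 ≡ 238^2 = 56644 ≡ 624
725^16 ≡ 624^2 = 389376 ≡ 37
725^32 ≡ 37^2 = 1369
725^64 ≡ 1369^2 = 1874161 ≡ 292
725^128 ≡ 292^2 = 85264 ≡ 1234
725^256 ≡ 1234^2 = 1522756 ≡ 1813
495 = 256 + 128 + 64 + 32 + 8 + 4 + 2 + 1, so 725^495 ≡ 1813·1234·292·1369·624·238·1838·725 ≡ 2684 (mod 2801)
495^2 = 245025 ≡ 1338
495^4 ≡ 1338^2 = 1790244 ≡ 405
495^8 ≡ 405^2 = 164025 ≡ 1567
495^16 ≡ 1567^2 = 2455489 ≡ 1813
495^32 ≡ 1813^2 = 3286969 ≡ 1396
495^64 ≡ 1396^2 = 1948816 ≡ 2121
495^128 ≡ 2121^2 = 4498641 ≡ 235
495^256 ≡ 235^2 = 55225 ≡ 2006
495^512 ≡ 2006^2 = 4024036 ≡ 1800
495^1024 ≡ 1800^2 = 3240000 ≡ 2044
495^2048 ≡ 2044^2 = 4177936 ≡ 1645
2754 = 2048 + 512 + 128 + 64 + 2, so 495^2754 ≡ 1645·1800·235·2121·1338 ≡ 2669 (mod 2801)
2684·2669 = 7163596 ≡ 1439 (mod 2801)
1439 ≡ 1439 (mod 2801), so the signature is genuine.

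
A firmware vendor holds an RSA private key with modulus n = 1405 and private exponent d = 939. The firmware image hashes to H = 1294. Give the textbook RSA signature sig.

H^2 ≡ 1294^2 = 1674436 ≡ 1081
H^4 ≡ 1081^2 = 1168561 ≡ 1006
H^8 ≡ 1006^2 = 1012036 ≡ 436
H^16 ≡ 436^2 = 190096 ≡ 421
H^32 ≡ 421^2 = 177241 ≡ 211
H^64 ≡ 211^2 = 44521 ≡ 966
H^128 ≡ 966^2 = 933156 ≡ 236
H^256 ≡ 236^2 = 55696 ≡ 901
H^512 ≡ 901^2 = 811801 ≡ 1116
939 = 512 + 256 + 128 + 32 + 8 + 2 + 1, so H^939 ≡ 1116·901·236·211·436·1081·1294 ≡ 439 (mod 1405)

439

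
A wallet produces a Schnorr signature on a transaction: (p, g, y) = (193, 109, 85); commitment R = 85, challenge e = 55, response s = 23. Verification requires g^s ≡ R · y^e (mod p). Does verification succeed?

g^s mod p:
109^2 = 11881 ≡ 108
109^4 ≡ 108^2 = 11664 ≡ 84
109^8 ≡ 84^2 = 7056 ≡ 108
109^16 ≡ 108^2 = 11664 ≡ 84
23 = 16 + 4 + 2 + 1, so 109^23 ≡ 84·84·108·109 ≡ 85 (mod 193)
R · y^e mod p:
85^2 = 7225 ≡ 84
85^4 ≡ 84^2 = 7056 ≡ 108
85^8 ≡ 108^2 = 11664 ≡ 84
85^16 ≡ 84^2 = 7056 ≡ 108
85^32 ≡ 108^2 = 11664 ≡ 84
55 = 32 + 16 + 4 + 2 + 1, so 85^55 ≡ 84·108·108·84·85 ≡ 85 (mod 193)
85·85 = 7225 ≡ 84 (mod 193)
85 ≠ 84; the check fails.

fails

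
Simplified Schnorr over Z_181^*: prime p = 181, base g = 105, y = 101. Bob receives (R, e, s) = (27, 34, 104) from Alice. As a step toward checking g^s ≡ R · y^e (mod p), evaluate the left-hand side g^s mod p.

105^2 = 11025 ≡ 165
105^4 ≡ 165^2 = 27225 ≡ 75
105^8 ≡ 75^2 = 5625 ≡ 14
105^16 ≡ 14^2 = 196 ≡ 15
105^32 ≡ 15^2 = 225 ≡ 44
105^64 ≡ 44^2 = 1936 ≡ 126
104 = 64 + 32 + 8, so 105^104 ≡ 126·44·14 ≡ 148 (mod 181)

148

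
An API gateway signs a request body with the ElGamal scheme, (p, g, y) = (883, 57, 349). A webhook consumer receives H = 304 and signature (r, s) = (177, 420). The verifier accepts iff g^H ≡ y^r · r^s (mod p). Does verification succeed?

fails

Left side g^H mod p:
57^2 = 3249 ≡ 600
57^4 ≡ 600^2 = 360000 ≡ 619
57^8 ≡ 619^2 = 383161 ≡ 822
57^16 ≡ 822^2 = 675684 ≡ 189
57^32 ≡ 189^2 = 35721 ≡ 401
57^64 ≡ 401^2 = 160801 ≡ 95
57^128 ≡ 95^2 = 9025 ≡ 195
57^256 ≡ 195^2 = 38025 ≡ 56
304 = 256 + 32 + 16, so 57^304 ≡ 56·401·189 ≡ 486 (mod 883)
Right side y^r · r^s mod p:
349^2 = 121801 ≡ 830
349^4 ≡ 830^2 = 688900 ≡ 160
349^8 ≡ 160^2 = 25600 ≡ 876
349^16 ≡ 876^2 = 767376 ≡ 49
349^32 ≡ 49^2 = 2401 ≡ 635
349^64 ≡ 635^2 = 403225 ≡ 577
349^128 ≡ 577^2 = 332929 ≡ 38
177 = 128 + 32 + 16 + 1, so 349^177 ≡ 38·635·49·349 ≡ 38 (mod 883)
177^2 = 31329 ≡ 424
177^4 ≡ 424^2 = 179776 ≡ 527
177^8 ≡ 527^2 = 277729 ≡ 467
177^16 ≡ 467^2 = 218089 ≡ 871
177^32 ≡ 871^2 = 758641 ≡ 144
177^64 ≡ 144^2 = 20736 ≡ 427
177^128 ≡ 427^2 = 182329 ≡ 431
177^256 ≡ 431^2 = 185761 ≡ 331
420 = 256 + 128 + 32 + 4, so 177^420 ≡ 331·431·144·527 ≡ 707 (mod 883)
38·707 = 26866 ≡ 376 (mod 883)
486 ≠ 376, so verification fails.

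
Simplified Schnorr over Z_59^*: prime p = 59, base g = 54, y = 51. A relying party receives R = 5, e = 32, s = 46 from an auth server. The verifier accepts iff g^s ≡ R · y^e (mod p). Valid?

yes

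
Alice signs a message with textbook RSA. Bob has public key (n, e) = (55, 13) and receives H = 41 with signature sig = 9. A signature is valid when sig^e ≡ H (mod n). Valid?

no

sig^2 ≡ 9^2 = 81 ≡ 26
sig^4 ≡ 26^2 = 676 ≡ 16
sig^8 ≡ 16^2 = 256 ≡ 36
13 = 8 + 4 + 1, so sig^13 ≡ 36·16·9 ≡ 14 (mod 55)
The recovered value 14 does not match the digest 41.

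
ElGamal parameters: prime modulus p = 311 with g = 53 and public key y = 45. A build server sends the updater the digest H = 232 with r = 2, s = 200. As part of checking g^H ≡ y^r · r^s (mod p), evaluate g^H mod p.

53^2 = 2809 ≡ 10
53^4 ≡ 10^2 = 100
53^8 ≡ 100^2 = 10000 ≡ 48
53^16 ≡ 48^2 = 2304 ≡ 127
53^32 ≡ 127^2 = 16129 ≡ 268
53^64 ≡ 268^2 = 71824 ≡ 294
53^128 ≡ 294^2 = 86436 ≡ 289
232 = 128 + 64 + 32 + 8, so 53^232 ≡ 289·294·268·48 ≡ 277 (mod 311)

277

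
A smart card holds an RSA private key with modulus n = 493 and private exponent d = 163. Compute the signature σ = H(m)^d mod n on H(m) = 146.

Squares mod 493: (H(m))^1≡146, (H(m))^2≡117, (H(m))^4≡378, (H(m))^8≡407, (H(m))^16≡1, (H(m))^32≡1, (H(m))^64≡1, (H(m))^128≡1
163 = 128 + 32 + 2 + 1, so (H(m))^163 ≡ 1·1·117·146 ≡ 320 (mod 493)

320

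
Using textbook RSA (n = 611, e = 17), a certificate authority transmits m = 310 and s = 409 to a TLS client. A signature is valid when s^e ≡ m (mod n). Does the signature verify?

does not verify

s^2 ≡ 409^2 = 167281 ≡ 478
s^4 ≡ 478^2 = 228484 ≡ 581
s^8 ≡ 581^2 = 337561 ≡ 289
s^16 ≡ 289^2 = 83521 ≡ 425
17 = 16 + 1, so s^17 ≡ 425·409 ≡ 301 (mod 611)
s^17 mod 611 = 301, but m = 310.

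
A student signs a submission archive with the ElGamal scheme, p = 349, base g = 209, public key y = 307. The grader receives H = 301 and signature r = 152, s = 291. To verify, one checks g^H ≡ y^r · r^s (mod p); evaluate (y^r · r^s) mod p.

265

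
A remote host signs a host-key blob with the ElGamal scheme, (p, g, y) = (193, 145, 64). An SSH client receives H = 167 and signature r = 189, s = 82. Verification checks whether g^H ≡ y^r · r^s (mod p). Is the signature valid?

valid

Left side g^H mod p:
145^2 = 21025 ≡ 181
145^4 ≡ 181^2 = 32761 ≡ 144
145^8 ≡ 144^2 = 20736 ≡ 85
145^16 ≡ 85^2 = 7225 ≡ 84
145^32 ≡ 84^2 = 7056 ≡ 108
145^64 ≡ 108^2 = 11664 ≡ 84
145^128 ≡ 84^2 = 7056 ≡ 108
167 = 128 + 32 + 4 + 2 + 1, so 145^167 ≡ 108·108·144·181·145 ≡ 189 (mod 193)
Right side y^r · r^s mod p:
64^2 = 4096 ≡ 43
64^4 ≡ 43^2 = 1849 ≡ 112
64^8 ≡ 112^2 = 12544 ≡ 192
64^16 ≡ 192^2 = 36864 ≡ 1
64^32 ≡ 1^2 = 1
64^64 ≡ 1^2 = 1
64^128 ≡ 1^2 = 1
189 = 128 + 32 + 16 + 8 + 4 + 1, so 64^189 ≡ 1·1·1·192·112·64 ≡ 166 (mod 193)
189^2 = 35721 ≡ 16
189^4 ≡ 16^2 = 256 ≡ 63
189^8 ≡ 63^2 = 3969 ≡ 109
189^16 ≡ 109^2 = 11881 ≡ 108
189^32 ≡ 108^2 = 11664 ≡ 84
189^64 ≡ 84^2 = 7056 ≡ 108
82 = 64 + 16 + 2, so 189^82 ≡ 108·108·16 ≡ 186 (mod 193)
166·186 = 30876 ≡ 189 (mod 193)
189 ≡ 189 (mod 193), so the signature is genuine.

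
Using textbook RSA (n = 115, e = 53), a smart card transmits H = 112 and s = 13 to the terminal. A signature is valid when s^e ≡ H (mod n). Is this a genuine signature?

forged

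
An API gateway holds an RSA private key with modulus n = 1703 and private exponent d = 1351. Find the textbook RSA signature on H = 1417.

715

H^2 ≡ 1417^2 = 2007889 ≡ 52
H^4 ≡ 52^2 = 2704 ≡ 1001
H^8 ≡ 1001^2 = 1002001 ≡ 637
H^16 ≡ 637^2 = 405769 ≡ 455
H^32 ≡ 455^2 = 207025 ≡ 962
H^64 ≡ 962^2 = 925444 ≡ 715
H^128 ≡ 715^2 = 511225 ≡ 325
H^256 ≡ 325^2 = 105625 ≡ 39
H^512 ≡ 39^2 = 1521
H^1024 ≡ 1521^2 = 2313441 ≡ 767
1351 = 1024 + 256 + 64 + 4 + 2 + 1, so H^1351 ≡ 767·39·715·1001·52·1417 ≡ 715 (mod 1703)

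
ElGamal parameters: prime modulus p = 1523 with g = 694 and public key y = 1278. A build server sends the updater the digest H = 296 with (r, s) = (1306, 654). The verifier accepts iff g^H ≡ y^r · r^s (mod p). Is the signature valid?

valid

Left side g^H mod p:
694^2 = 481636 ≡ 368
694^4 ≡ 368^2 = 135424 ≡ 1400
694^8 ≡ 1400^2 = 1960000 ≡ 1422
694^16 ≡ 1422^2 = 2022084 ≡ 1063
694^32 ≡ 1063^2 = 1129969 ≡ 1426
694^64 ≡ 1426^2 = 2033476 ≡ 271
694^128 ≡ 271^2 = 73441 ≡ 337
694^256 ≡ 337^2 = 113569 ≡ 867
296 = 256 + 32 + 8, so 694^296 ≡ 867·1426·1422 ≡ 228 (mod 1523)
Right side y^r · r^s mod p:
1278^2 = 1633284 ≡ 628
1278^4 ≡ 628^2 = 394384 ≡ 1450
1278^8 ≡ 1450^2 = 2102500 ≡ 760
1278^16 ≡ 760^2 = 577600 ≡ 383
1278^32 ≡ 383^2 = 146689 ≡ 481
1278^64 ≡ 481^2 = 231361 ≡ 1388
1278^128 ≡ 1388^2 = 1926544 ≡ 1472
1278^256 ≡ 1472^2 = 2166784 ≡ 1078
1278^512 ≡ 1078^2 = 1162084 ≡ 35
1278^1024 ≡ 35^2 = 1225
1306 = 1024 + 256 + 16 + 8 + 2, so 1278^1306 ≡ 1225·1078·383·760·628 ≡ 1232 (mod 1523)
1306^2 = 1705636 ≡ 1399
1306^4 ≡ 1399^2 = 1957201 ≡ 146
1306^8 ≡ 146^2 = 21316 ≡ 1517
1306^16 ≡ 1517^2 = 2301289 ≡ 36
1306^32 ≡ 36^2 = 1296
1306^64 ≡ 1296^2 = 1679616 ≡ 1270
1306^128 ≡ 1270^2 = 1612900 ≡ 43
1306^256 ≡ 43^2 = 1849 ≡ 326
1306^512 ≡ 326^2 = 106276 ≡ 1189
654 = 512 + 128 + 8 + 4 + 2, so 1306^654 ≡ 1189·43·1517·146·1399 ≡ 1271 (mod 1523)
1232·1271 = 1565872 ≡ 228 (mod 1523)
228 ≡ 228 (mod 1523), so the signature is genuine.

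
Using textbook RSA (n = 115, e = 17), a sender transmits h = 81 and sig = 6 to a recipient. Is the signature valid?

valid

sig^17 mod 115 = 81
Since 81 equals the digest 81, verification succeeds.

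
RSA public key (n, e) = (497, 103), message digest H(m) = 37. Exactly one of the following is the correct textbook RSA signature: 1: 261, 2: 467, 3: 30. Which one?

Candidate 1: Squares mod 497: 261^1≡261, 261^2≡32, 261^4≡30, 261^8≡403, 261^16≡387, 261^32≡172, 261^64≡261; 103 = 64 + 32 + 4 + 2 + 1, so 261^103 ≡ 261·172·30·32·261 ≡ 233 (mod 497)
Candidate 2: Squares mod 497: 467^1≡467, 467^2≡403, 467^4≡387, 467^8≡172, 467^16≡261, 467^32≡32, 467^64≡30; 103 = 64 + 32 + 4 + 2 + 1, so 467^103 ≡ 30·32·387·403·467 ≡ 460 (mod 497)
Candidate 3: Squares mod 497: 30^1≡30, 30^2≡403, 30^4≡387, 30^8≡172, 30^16≡261, 30^32≡32, 30^64≡30; 103 = 64 + 32 + 4 + 2 + 1, so 30^103 ≡ 30·32·387·403·30 ≡ 37 (mod 497)
  → matches H(m) = 37

3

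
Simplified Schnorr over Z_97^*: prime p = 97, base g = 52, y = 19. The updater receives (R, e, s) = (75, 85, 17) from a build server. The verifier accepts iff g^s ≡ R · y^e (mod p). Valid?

yes

g^s mod p:
Squares mod 97: 52^1≡52, 52^2≡85, 52^4≡47, 52^8≡75, 52^16≡96
17 = 16 + 1, so 52^17 ≡ 96·52 ≡ 45 (mod 97)
R · y^e mod p:
Squares mod 97: 19^1≡19, 19^2≡70, 19^4≡50, 19^8≡75, 19^16≡96, 19^32≡1, 19^64≡1
85 = 64 + 16 + 4 + 1, so 19^85 ≡ 1·96·50·19 ≡ 20 (mod 97)
75·20 = 1500 ≡ 45 (mod 97)
45 ≡ 45 (mod 97); signature holds.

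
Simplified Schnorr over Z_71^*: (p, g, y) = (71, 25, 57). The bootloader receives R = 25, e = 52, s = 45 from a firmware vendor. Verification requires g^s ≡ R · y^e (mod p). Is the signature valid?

valid

g^s mod p:
25^45 mod 71 = 1
R · y^e mod p:
57^52 mod 71 = 54
25·54 = 1350 ≡ 1 (mod 71)
1 ≡ 1 (mod 71); signature holds.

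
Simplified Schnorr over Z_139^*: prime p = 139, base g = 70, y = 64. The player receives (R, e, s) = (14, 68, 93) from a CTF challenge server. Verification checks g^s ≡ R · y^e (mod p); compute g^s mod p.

70^93 mod 139 = 48

48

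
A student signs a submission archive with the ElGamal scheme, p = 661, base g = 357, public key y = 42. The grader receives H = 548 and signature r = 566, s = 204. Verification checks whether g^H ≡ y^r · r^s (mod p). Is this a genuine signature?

Left side g^H mod p:
Squares mod 661: 357^1≡357, 357^2≡537, 357^4≡173, 357^8≡184, 357^16≡145, 357^32≡534, 357^64≡265, 357^128≡159, 357^256≡163, 357^512≡129
548 = 512 + 32 + 4, so 357^548 ≡ 129·534·173 ≡ 109 (mod 661)
Right side y^r · r^s mod p:
Squares mod 661: 42^1≡42, 42^2≡442, 42^4≡369, 42^8≡656, 42^16≡25, 42^32≡625, 42^64≡635, 42^128≡15, 42^256≡225, 42^512≡389
566 = 512 + 32 + 16 + 4 + 2, so 42^566 ≡ 389·625·25·369·442 ≡ 129 (mod 661)
Squares mod 661: 566^1≡566, 566^2≡432, 566^4≡222, 566^8≡370, 566^16≡73, 566^32≡41, 566^64≡359, 566^128≡647
204 = 128 + 64 + 8 + 4, so 566^204 ≡ 647·359·370·222 ≡ 503 (mod 661)
129·503 = 64887 ≡ 109 (mod 661)
109 ≡ 109 (mod 661), so the signature is genuine.

genuine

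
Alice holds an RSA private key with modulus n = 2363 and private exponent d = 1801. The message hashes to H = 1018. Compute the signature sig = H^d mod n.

H^2 ≡ 1018^2 = 1036324 ≡ 1330
H^4 ≡ 1330^2 = 1768900 ≡ 1376
H^8 ≡ 1376^2 = 1893376 ≡ 613
H^16 ≡ 613^2 = 375769 ≡ 52
H^32 ≡ 52^2 = 2704 ≡ 341
H^64 ≡ 341^2 = 116281 ≡ 494
H^128 ≡ 494^2 = 244036 ≡ 647
H^256 ≡ 647^2 = 418609 ≡ 358
H^512 ≡ 358^2 = 128164 ≡ 562
H^1024 ≡ 562^2 = 315844 ≡ 1565
1801 = 1024 + 512 + 256 + 8 + 1, so H^1801 ≡ 1565·562·358·613·1018 ≡ 270 (mod 2363)

270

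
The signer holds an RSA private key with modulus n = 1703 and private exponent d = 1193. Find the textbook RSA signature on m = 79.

m^1193 mod 1703 = 1080

1080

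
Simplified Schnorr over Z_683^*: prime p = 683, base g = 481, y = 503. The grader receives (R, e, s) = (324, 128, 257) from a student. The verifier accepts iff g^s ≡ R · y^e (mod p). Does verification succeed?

passes

g^s mod p:
481^2 = 231361 ≡ 507
481^4 ≡ 507^2 = 257049 ≡ 241
481^8 ≡ 241^2 = 58081 ≡ 26
481^16 ≡ 26^2 = 676
481^32 ≡ 676^2 = 456976 ≡ 49
481^64 ≡ 49^2 = 2401 ≡ 352
481^128 ≡ 352^2 = 123904 ≡ 281
481^256 ≡ 281^2 = 78961 ≡ 416
257 = 256 + 1, so 481^257 ≡ 416·481 ≡ 660 (mod 683)
R · y^e mod p:
503^2 = 253009 ≡ 299
503^4 ≡ 299^2 = 89401 ≡ 611
503^8 ≡ 611^2 = 373321 ≡ 403
503^16 ≡ 403^2 = 162409 ≡ 538
503^32 ≡ 538^2 = 289444 ≡ 535
503^64 ≡ 535^2 = 286225 ≡ 48
503^128 ≡ 48^2 = 2304 ≡ 255
324·255 = 82620 ≡ 660 (mod 683)
660 ≡ 660 (mod 683); signature holds.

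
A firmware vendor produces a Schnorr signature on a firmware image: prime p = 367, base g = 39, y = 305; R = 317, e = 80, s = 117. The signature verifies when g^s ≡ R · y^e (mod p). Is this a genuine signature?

forged

g^s mod p:
39^2 = 1521 ≡ 53
39^4 ≡ 53^2 = 2809 ≡ 240
39^8 ≡ 240^2 = 57600 ≡ 348
39^16 ≡ 348^2 = 121104 ≡ 361
39^32 ≡ 361^2 = 130321 ≡ 36
39^64 ≡ 36^2 = 1296 ≡ 195
117 = 64 + 32 + 16 + 4 + 1, so 39^117 ≡ 195·36·361·240·39 ≡ 311 (mod 367)
R · y^e mod p:
305^2 = 93025 ≡ 174
305^4 ≡ 174^2 = 30276 ≡ 182
305^8 ≡ 182^2 = 33124 ≡ 94
305^16 ≡ 94^2 = 8836 ≡ 28
305^32 ≡ 28^2 = 784 ≡ 50
305^64 ≡ 50^2 = 2500 ≡ 298
80 = 64 + 16, so 305^80 ≡ 298·28 ≡ 270 (mod 367)
317·270 = 85590 ≡ 79 (mod 367)
311 ≠ 79; the check fails.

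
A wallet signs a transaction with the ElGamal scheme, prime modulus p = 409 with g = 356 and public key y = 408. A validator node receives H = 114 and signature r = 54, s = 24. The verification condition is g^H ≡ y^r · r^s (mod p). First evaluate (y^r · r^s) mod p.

Squares mod 409: 408^1≡408, 408^2≡1, 408^4≡1, 408^8≡1, 408^16≡1, 408^32≡1
54 = 32 + 16 + 4 + 2, so 408^54 ≡ 1·1·1·1 ≡ 1 (mod 409)
Squares mod 409: 54^1≡54, 54^2≡53, 54^4≡355, 54^8≡53, 54^16≡355
24 = 16 + 8, so 54^24 ≡ 355·53 ≡ 1 (mod 409)
y^r · r^s ≡ 1·1 = 1 ≡ 1 (mod 409)

1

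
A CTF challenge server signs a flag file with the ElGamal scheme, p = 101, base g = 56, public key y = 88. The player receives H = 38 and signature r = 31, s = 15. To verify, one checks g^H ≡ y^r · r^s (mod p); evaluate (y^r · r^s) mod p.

37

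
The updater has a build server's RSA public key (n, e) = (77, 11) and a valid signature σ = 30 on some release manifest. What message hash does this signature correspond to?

74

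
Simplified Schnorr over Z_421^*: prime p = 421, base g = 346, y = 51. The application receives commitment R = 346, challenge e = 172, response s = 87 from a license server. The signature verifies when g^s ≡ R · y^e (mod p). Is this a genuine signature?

genuine

g^s mod p:
346^2 = 119716 ≡ 152
346^4 ≡ 152^2 = 23104 ≡ 370
346^8 ≡ 370^2 = 136900 ≡ 75
346^16 ≡ 75^2 = 5625 ≡ 152
346^32 ≡ 152^2 = 23104 ≡ 370
346^64 ≡ 370^2 = 136900 ≡ 75
87 = 64 + 16 + 4 + 2 + 1, so 346^87 ≡ 75·152·370·152·346 ≡ 388 (mod 421)
R · y^e mod p:
51^2 = 2601 ≡ 75
51^4 ≡ 75^2 = 5625 ≡ 152
51^8 ≡ 152^2 = 23104 ≡ 370
51^16 ≡ 370^2 = 136900 ≡ 75
51^32 ≡ 75^2 = 5625 ≡ 152
51^64 ≡ 152^2 = 23104 ≡ 370
51^128 ≡ 370^2 = 136900 ≡ 75
172 = 128 + 32 + 8 + 4, so 51^172 ≡ 75·152·370·152 ≡ 152 (mod 421)
346·152 = 52592 ≡ 388 (mod 421)
388 ≡ 388 (mod 421); signature holds.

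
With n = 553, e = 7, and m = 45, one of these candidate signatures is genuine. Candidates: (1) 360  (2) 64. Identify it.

Candidate 1: 360^2 = 129600 ≡ 198; 360^4 ≡ 198^2 = 39204 ≡ 494; 7 = 4 + 2 + 1, so 360^7 ≡ 494·198·360 ≡ 45 (mod 553)
  → matches m = 45
Candidate 2: 64^2 = 4096 ≡ 225; 64^4 ≡ 225^2 = 50625 ≡ 302; 7 = 4 + 2 + 1, so 64^7 ≡ 302·225·64 ≡ 8 (mod 553)

1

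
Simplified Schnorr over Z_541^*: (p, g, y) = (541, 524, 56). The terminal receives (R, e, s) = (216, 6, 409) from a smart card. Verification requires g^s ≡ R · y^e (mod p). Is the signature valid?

valid

g^s mod p:
524^2 = 274576 ≡ 289
524^4 ≡ 289^2 = 83521 ≡ 207
524^8 ≡ 207^2 = 42849 ≡ 110
524^16 ≡ 110^2 = 12100 ≡ 198
524^32 ≡ 198^2 = 39204 ≡ 252
524^64 ≡ 252^2 = 63504 ≡ 207
524^128 ≡ 207^2 = 42849 ≡ 110
524^256 ≡ 110^2 = 12100 ≡ 198
409 = 256 + 128 + 16 + 8 + 1, so 524^409 ≡ 198·110·198·110·524 ≡ 56 (mod 541)
R · y^e mod p:
56^2 = 3136 ≡ 431
56^4 ≡ 431^2 = 185761 ≡ 198
6 = 4 + 2, so 56^6 ≡ 198·431 ≡ 401 (mod 541)
216·401 = 86616 ≡ 56 (mod 541)
56 ≡ 56 (mod 541); signature holds.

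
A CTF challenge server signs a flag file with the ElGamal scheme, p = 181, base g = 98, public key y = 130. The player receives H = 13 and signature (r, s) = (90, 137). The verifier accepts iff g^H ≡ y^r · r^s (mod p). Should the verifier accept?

Left side g^H mod p:
98^2 = 9604 ≡ 11
98^4 ≡ 11^2 = 121
98^8 ≡ 121^2 = 14641 ≡ 161
13 = 8 + 4 + 1, so 98^13 ≡ 161·121·98 ≡ 131 (mod 181)
Right side y^r · r^s mod p:
130^2 = 16900 ≡ 67
130^4 ≡ 67^2 = 4489 ≡ 145
130^8 ≡ 145^2 = 21025 ≡ 29
130^16 ≡ 29^2 = 841 ≡ 117
130^32 ≡ 117^2 = 13689 ≡ 114
130^64 ≡ 114^2 = 12996 ≡ 145
90 = 64 + 16 + 8 + 2, so 130^90 ≡ 145·117·29·67 ≡ 180 (mod 181)
90^2 = 8100 ≡ 136
90^4 ≡ 136^2 = 18496 ≡ 34
90^8 ≡ 34^2 = 1156 ≡ 70
90^16 ≡ 70^2 = 4900 ≡ 13
90^32 ≡ 13^2 = 169
90^64 ≡ 169^2 = 28561 ≡ 144
90^128 ≡ 144^2 = 20736 ≡ 102
137 = 128 + 8 + 1, so 90^137 ≡ 102·70·90 ≡ 50 (mod 181)
180·50 = 9000 ≡ 131 (mod 181)
131 ≡ 131 (mod 181), so the signature is genuine.

accept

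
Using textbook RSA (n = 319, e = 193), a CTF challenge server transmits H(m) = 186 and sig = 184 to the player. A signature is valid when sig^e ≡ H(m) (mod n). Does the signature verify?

sig^2 ≡ 184^2 = 33856 ≡ 42
sig^4 ≡ 42^2 = 1764 ≡ 169
sig^8 ≡ 169^2 = 28561 ≡ 170
sig^16 ≡ 170^2 = 28900 ≡ 190
sig^32 ≡ 190^2 = 36100 ≡ 53
sig^64 ≡ 53^2 = 2809 ≡ 257
sig^128 ≡ 257^2 = 66049 ≡ 16
193 = 128 + 64 + 1, so sig^193 ≡ 16·257·184 ≡ 259 (mod 319)
The recovered value 259 does not match the digest 186.

does not verify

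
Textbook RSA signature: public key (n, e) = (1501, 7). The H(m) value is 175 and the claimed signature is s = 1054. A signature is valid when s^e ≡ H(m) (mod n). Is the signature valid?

s^2 ≡ 1054^2 = 1110916 ≡ 176
s^4 ≡ 176^2 = 30976 ≡ 956
7 = 4 + 2 + 1, so s^7 ≡ 956·176·1054 ≡ 175 (mod 1501)
175 = H(m), so the signature checks out.

valid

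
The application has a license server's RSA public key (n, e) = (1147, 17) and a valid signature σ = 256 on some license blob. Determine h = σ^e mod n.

715

σ^17 mod 1147 = 715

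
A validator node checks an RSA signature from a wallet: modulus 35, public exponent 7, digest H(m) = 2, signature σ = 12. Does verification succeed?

fails

σ^2 ≡ 12^2 = 144 ≡ 4
σ^4 ≡ 4^2 = 16
7 = 4 + 2 + 1, so σ^7 ≡ 16·4·12 ≡ 33 (mod 35)
The recovered value 33 does not match the digest 2.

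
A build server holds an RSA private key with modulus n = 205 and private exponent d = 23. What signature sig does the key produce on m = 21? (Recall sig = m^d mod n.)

36

m^23 mod 205 = 36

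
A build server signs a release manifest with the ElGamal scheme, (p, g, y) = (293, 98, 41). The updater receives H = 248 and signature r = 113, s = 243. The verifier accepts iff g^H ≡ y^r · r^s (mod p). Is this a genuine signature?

Left side g^H mod p:
Squares mod 293: 98^1≡98, 98^2≡228, 98^4≡123, 98^8≡186, 98^16≡22, 98^32≡191, 98^64≡149, 98^128≡226
248 = 128 + 64 + 32 + 16 + 8, so 98^248 ≡ 226·149·191·22·186 ≡ 262 (mod 293)
Right side y^r · r^s mod p:
Squares mod 293: 41^1≡41, 41^2≡216, 41^4≡69, 41^8≡73, 41^16≡55, 41^32≡95, 41^64≡235
113 = 64 + 32 + 16 + 1, so 41^113 ≡ 235·95·55·41 ≡ 201 (mod 293)
Squares mod 293: 113^1≡113, 113^2≡170, 113^4≡186, 113^8≡22, 113^16≡191, 113^32≡149, 113^64≡226, 113^128≡94
243 = 128 + 64 + 32 + 16 + 2 + 1, so 113^243 ≡ 94·226·149·191·170·113 ≡ 29 (mod 293)
201·29 = 5829 ≡ 262 (mod 293)
262 ≡ 262 (mod 293), so the signature is genuine.

genuine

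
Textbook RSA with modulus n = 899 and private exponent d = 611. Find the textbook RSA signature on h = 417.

288

Squares mod 899: h^1≡417, h^2≡382, h^4≡286, h^8≡886, h^16≡169, h^32≡692, h^64≡596, h^128≡111, h^256≡634, h^512≡103
611 = 512 + 64 + 32 + 2 + 1, so h^611 ≡ 103·596·692·382·417 ≡ 288 (mod 899)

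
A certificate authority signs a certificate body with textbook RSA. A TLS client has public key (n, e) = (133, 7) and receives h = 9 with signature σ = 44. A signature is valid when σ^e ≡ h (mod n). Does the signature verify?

σ^7 mod 133 = 9
9 = h, so the signature checks out.

verifies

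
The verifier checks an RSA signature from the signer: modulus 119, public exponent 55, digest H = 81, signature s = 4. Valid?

yes

s^2 ≡ 4^2 = 16
s^4 ≡ 16^2 = 256 ≡ 18
s^8 ≡ 18^2 = 324 ≡ 86
s^16 ≡ 86^2 = 7396 ≡ 18
s^32 ≡ 18^2 = 324 ≡ 86
55 = 32 + 16 + 4 + 2 + 1, so s^55 ≡ 86·18·18·16·4 ≡ 81 (mod 119)
81 = H, so the signature checks out.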